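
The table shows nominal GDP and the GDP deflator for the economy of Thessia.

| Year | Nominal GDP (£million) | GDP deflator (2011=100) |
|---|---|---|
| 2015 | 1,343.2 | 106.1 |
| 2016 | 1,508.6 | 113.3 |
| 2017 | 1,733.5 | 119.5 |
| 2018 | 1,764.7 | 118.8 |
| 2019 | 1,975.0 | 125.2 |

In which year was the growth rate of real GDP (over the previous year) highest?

2016: real = 1508.6/1.133 = 1331.51; growth vs 2015 (1265.98) = 5.18%.
2017: real = 1733.5/1.195 = 1450.63; growth vs 2016 (1331.51) = 8.95%.
2018: real = 1764.7/1.188 = 1485.44; growth vs 2017 (1450.63) = 2.40%.
2019: real = 1975.0/1.252 = 1577.48; growth vs 2018 (1485.44) = 6.20%.

2017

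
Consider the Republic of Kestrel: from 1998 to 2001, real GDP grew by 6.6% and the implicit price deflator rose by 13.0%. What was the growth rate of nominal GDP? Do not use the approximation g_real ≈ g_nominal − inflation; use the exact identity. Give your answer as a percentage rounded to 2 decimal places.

20.46%

(1 + g_nom) = (1 + g_real)(1 + π) = 1.0660 × 1.1300 = 1.20458.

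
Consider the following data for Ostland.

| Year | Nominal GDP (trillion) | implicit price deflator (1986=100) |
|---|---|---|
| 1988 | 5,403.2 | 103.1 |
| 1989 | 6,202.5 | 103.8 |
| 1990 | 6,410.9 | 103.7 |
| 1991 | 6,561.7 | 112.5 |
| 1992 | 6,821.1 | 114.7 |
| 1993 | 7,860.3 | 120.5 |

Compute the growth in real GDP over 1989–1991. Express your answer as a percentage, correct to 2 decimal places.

Real GDP 1989 = 6202.5/1.038 = 5975.43.
Real GDP 1991 = 6561.7/1.125 = 5832.62.
Change = 5832.62/5975.43 − 1 = -0.0239.

-2.39%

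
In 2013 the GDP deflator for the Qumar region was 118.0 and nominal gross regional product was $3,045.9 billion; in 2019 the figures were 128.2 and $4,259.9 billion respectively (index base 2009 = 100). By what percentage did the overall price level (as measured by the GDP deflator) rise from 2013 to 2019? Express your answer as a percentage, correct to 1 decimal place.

8.6%

Price-level change = 128.2 / 118.0 − 1 = 0.0864.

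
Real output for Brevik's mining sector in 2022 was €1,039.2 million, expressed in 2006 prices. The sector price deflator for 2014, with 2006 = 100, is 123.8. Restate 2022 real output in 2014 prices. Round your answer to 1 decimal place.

€1,286.5 million

Real output in 2014 prices = Real output in 2006 prices × (P_2014/P_2006) = 1039.2 × 1.238 = 1286.53.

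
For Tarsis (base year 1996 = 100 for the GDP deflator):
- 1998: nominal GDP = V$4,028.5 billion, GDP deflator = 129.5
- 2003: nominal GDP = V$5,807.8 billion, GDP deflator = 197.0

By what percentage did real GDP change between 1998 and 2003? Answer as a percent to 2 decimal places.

-5.23%

Real GDP 1998 = 4028.5 / 1.295 = 3110.81.
Real GDP 2003 = 5807.8 / 1.970 = 2948.12.
Real growth = 2948.12 / 3110.81 − 1 = -0.0523.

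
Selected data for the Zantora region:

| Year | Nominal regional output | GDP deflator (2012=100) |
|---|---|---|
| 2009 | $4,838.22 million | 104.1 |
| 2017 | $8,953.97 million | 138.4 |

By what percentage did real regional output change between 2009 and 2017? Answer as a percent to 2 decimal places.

Deflate each year: 2009 → 4838.22/1.041 = 4647.67; 2017 → 8953.97/1.384 = 6469.63.
So real regional output changed by 6469.63/4647.67 − 1 = 0.3920, i.e. 39.20%.

39.20%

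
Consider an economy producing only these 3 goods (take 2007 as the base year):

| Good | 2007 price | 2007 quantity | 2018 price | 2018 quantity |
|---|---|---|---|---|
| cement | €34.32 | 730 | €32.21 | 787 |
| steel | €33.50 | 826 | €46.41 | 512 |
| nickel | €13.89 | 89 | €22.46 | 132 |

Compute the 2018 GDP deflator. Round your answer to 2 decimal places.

Nominal GDP 2018 = 32.21·787 + 46.41·512 + 22.46·132 = 52075.91.
Real GDP 2018 (at 2007 prices) = 34.32·787 + 33.50·512 + 13.89·132 = 45995.32.
Deflator = Nominal/Real × 100 = 52075.91/45995.32 × 100 = 113.220.

113.22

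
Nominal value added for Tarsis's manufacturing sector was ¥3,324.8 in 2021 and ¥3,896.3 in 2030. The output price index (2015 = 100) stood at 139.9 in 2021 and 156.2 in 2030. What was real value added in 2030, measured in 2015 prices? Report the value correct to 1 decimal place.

Real value added = Nominal / (output price index/100) = 3896.3 / 1.562 = 2494.43.

¥2,494.4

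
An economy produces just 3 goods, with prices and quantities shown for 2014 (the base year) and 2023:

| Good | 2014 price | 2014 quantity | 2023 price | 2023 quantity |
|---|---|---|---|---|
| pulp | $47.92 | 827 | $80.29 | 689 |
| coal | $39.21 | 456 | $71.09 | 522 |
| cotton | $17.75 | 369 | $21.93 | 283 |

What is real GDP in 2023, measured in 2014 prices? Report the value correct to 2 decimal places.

$58507.75

Real GDP 2023 = Σ (p_2014 × q_2023) = 47.92·689 + 39.21·522 + 17.75·283 = 58507.75.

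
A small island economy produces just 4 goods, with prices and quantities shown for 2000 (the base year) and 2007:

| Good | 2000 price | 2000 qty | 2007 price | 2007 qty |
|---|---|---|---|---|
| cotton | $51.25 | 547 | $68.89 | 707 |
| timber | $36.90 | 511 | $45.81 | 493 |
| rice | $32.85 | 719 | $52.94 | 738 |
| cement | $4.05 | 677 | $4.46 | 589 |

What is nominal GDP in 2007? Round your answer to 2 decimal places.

Nominal GDP 2007 = Σ (p_2007 × q_2007) = 68.89·707 + 45.81·493 + 52.94·738 + 4.46·589 = 112986.22.

$112986.22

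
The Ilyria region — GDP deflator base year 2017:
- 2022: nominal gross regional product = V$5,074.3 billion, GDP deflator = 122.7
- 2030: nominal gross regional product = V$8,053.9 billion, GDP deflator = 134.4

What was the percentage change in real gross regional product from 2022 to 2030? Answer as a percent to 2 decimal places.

44.90%

Real gross regional product 2022 = 5074.3 / 1.227 = 4135.53.
Real gross regional product 2030 = 8053.9 / 1.344 = 5992.49.
Real growth = 5992.49 / 4135.53 − 1 = 0.4490.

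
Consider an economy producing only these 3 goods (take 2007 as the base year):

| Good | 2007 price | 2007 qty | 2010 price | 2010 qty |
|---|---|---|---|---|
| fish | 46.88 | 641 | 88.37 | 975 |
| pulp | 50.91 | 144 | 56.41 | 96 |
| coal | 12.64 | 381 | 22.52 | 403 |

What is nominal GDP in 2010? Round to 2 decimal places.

100651.67

Nominal GDP 2010 = Σ (p_2010 × q_2010) = 88.37·975 + 56.41·96 + 22.52·403 = 100651.67.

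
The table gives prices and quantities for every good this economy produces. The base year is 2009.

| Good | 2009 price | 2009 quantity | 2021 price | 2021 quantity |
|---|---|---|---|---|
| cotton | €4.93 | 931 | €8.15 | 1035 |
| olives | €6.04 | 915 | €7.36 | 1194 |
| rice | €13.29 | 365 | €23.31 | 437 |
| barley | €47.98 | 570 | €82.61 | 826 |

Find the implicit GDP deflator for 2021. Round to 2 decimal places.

165.61

Nominal GDP 2021 = 8.15·1035 + 7.36·1194 + 23.31·437 + 82.61·826 = 95645.42.
Real GDP 2021 (at 2009 prices) = 4.93·1035 + 6.04·1194 + 13.29·437 + 47.98·826 = 57753.52.
Deflator = Nominal/Real × 100 = 95645.42/57753.52 × 100 = 165.610.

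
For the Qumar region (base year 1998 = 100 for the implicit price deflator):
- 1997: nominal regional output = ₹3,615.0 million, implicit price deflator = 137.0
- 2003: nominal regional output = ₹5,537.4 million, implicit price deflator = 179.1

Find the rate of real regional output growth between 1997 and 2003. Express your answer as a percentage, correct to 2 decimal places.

17.17%

Real regional output 1997 = 3615.0 / 1.370 = 2638.69.
Real regional output 2003 = 5537.4 / 1.791 = 3091.79.
Real growth = 3091.79 / 2638.69 − 1 = 0.1717.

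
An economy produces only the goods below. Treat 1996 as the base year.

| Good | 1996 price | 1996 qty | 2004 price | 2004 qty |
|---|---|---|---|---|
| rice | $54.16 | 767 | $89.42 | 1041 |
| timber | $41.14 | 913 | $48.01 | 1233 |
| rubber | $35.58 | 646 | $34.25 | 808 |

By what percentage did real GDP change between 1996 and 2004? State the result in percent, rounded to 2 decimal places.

33.08%

Real GDP 1996 = Nominal GDP 1996 = 54.16·767 + 41.14·913 + 35.58·646 = 102086.22.
Real GDP 2004 (at 1996 prices) = 54.16·1041 + 41.14·1233 + 35.58·808 = 135854.82.
Real growth = 135854.82/102086.22 − 1 = 0.3308.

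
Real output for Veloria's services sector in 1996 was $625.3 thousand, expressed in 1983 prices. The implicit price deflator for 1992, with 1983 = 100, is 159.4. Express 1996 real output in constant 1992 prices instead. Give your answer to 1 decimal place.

Real output in 1992 prices = Real output in 1983 prices × (P_1992/P_1983) = 625.3 × 1.594 = 996.73.

$996.7 thousand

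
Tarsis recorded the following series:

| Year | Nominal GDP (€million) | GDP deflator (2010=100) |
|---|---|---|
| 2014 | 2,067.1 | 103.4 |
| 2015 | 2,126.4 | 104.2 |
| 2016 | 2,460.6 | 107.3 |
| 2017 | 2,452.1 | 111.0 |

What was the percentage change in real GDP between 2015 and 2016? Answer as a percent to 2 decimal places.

12.37%

Real GDP 2015 = 2126.4/1.042 = 2040.69.
Real GDP 2016 = 2460.6/1.073 = 2293.20.
Change = 2293.20/2040.69 − 1 = 0.1237.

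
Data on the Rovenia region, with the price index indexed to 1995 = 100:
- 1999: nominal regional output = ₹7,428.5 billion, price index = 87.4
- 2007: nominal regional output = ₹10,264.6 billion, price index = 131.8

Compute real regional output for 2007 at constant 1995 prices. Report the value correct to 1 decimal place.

₹7,788.0 billion

Real regional output = Nominal / (price index/100) = 10264.6 / 1.318 = 7788.01.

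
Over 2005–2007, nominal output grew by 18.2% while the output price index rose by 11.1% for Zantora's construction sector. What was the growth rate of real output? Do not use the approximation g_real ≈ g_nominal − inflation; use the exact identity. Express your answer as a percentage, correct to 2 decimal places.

(1 + g_nom) = (1 + g_real)(1 + π), so g_real = 1.1820 / 1.1110 − 1 = 0.06391.

6.39%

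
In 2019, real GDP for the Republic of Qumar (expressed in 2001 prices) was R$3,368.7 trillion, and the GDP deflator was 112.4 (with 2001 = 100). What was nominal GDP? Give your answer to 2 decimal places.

R$3,786.42 trillion

Nominal GDP = Real × (GDP deflator/100) = 3368.7 × 1.124 = 3786.42.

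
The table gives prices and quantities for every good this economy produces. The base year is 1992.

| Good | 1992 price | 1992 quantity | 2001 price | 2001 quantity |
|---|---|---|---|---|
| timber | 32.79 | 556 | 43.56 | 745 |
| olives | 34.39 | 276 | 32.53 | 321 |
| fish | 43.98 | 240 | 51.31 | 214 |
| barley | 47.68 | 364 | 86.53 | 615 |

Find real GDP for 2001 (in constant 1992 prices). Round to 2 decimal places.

74202.66

Real GDP 2001 = Σ (p_1992 × q_2001) = 32.79·745 + 34.39·321 + 43.98·214 + 47.68·615 = 74202.66.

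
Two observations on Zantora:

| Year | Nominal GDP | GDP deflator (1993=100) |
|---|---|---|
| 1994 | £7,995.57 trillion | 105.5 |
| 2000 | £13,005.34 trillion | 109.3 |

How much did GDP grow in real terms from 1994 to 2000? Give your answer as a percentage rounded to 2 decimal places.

57.00%

Deflate each year: 1994 → 7995.57/1.055 = 7578.74; 2000 → 13005.34/1.093 = 11898.76.
So real GDP changed by 11898.76/7578.74 − 1 = 0.5700, i.e. 57.00%.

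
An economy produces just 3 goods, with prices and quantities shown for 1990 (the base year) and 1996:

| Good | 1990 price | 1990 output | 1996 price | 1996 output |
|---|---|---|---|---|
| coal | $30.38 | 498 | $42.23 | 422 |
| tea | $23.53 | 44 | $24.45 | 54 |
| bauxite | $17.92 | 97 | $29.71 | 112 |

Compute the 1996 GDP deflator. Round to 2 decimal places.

Nominal GDP 1996 = 42.23·422 + 24.45·54 + 29.71·112 = 22468.88.
Real GDP 1996 (at 1990 prices) = 30.38·422 + 23.53·54 + 17.92·112 = 16098.02.
Deflator = Nominal/Real × 100 = 22468.88/16098.02 × 100 = 139.575.

139.58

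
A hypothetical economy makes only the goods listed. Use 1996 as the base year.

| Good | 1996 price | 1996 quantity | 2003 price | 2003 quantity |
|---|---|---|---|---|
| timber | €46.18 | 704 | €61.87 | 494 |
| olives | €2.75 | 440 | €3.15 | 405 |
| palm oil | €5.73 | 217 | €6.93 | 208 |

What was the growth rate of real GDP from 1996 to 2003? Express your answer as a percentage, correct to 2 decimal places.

-28.16%

Real GDP 1996 = Nominal GDP 1996 = 46.18·704 + 2.75·440 + 5.73·217 = 34964.13.
Real GDP 2003 (at 1996 prices) = 46.18·494 + 2.75·405 + 5.73·208 = 25118.51.
Real growth = 25118.51/34964.13 − 1 = -0.2816.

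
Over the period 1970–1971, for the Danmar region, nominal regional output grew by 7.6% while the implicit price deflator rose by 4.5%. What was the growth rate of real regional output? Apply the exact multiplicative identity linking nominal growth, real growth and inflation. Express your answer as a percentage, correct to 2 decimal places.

(1 + g_nom) = (1 + g_real)(1 + π), so g_real = 1.0760 / 1.0450 − 1 = 0.02967.

2.97%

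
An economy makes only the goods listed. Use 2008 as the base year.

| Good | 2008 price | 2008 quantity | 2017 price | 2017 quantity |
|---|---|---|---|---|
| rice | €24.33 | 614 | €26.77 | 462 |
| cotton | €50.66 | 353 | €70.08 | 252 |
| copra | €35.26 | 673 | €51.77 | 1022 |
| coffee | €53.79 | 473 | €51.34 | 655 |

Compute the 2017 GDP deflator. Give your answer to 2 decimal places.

122.35

Nominal GDP 2017 = 26.77·462 + 70.08·252 + 51.77·1022 + 51.34·655 = 116564.54.
Real GDP 2017 (at 2008 prices) = 24.33·462 + 50.66·252 + 35.26·1022 + 53.79·655 = 95274.95.
Deflator = Nominal/Real × 100 = 116564.54/95274.95 × 100 = 122.345.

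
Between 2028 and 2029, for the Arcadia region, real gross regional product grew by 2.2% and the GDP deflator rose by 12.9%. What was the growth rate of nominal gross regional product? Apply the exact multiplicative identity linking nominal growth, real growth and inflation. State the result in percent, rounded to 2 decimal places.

(1 + g_nom) = (1 + g_real)(1 + π) = 1.0220 × 1.1290 = 1.15384.

15.38%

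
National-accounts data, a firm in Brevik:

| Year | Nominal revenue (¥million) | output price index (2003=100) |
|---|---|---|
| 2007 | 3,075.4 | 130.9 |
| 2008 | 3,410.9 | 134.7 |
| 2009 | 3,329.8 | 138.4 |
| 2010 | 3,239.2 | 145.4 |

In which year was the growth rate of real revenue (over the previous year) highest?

2008

2008: real = 3410.9/1.347 = 2532.22; growth vs 2007 (2349.43) = 7.78%.
2009: real = 3329.8/1.384 = 2405.92; growth vs 2008 (2532.22) = -4.99%.
2010: real = 3239.2/1.454 = 2227.79; growth vs 2009 (2405.92) = -7.40%.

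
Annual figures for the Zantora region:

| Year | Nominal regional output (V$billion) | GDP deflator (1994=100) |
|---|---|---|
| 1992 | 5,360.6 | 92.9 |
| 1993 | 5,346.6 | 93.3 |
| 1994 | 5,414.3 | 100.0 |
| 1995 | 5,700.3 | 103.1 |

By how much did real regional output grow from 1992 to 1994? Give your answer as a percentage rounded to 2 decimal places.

-6.17%

Real regional output 1992 = 5360.6/0.929 = 5770.29.
Real regional output 1994 = 5414.3/1.000 = 5414.30.
Change = 5414.30/5770.29 − 1 = -0.0617.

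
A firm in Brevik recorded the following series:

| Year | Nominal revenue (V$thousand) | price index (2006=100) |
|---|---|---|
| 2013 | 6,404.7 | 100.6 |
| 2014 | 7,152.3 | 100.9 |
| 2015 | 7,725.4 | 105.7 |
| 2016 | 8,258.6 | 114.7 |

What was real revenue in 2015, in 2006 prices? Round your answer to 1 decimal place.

Real revenue 2015 = 7725.4 / 1.057 = 7308.80.

V$7,308.8 thousand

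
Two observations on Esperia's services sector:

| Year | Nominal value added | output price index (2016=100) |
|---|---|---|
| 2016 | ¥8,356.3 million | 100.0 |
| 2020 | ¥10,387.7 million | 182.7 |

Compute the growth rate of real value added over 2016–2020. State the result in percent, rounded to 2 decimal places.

-31.96%

Real value added 2016 = 8356.3 / 1.000 = 8356.30.
Real value added 2020 = 10387.7 / 1.827 = 5685.66.
Real growth = 5685.66 / 8356.30 − 1 = -0.3196.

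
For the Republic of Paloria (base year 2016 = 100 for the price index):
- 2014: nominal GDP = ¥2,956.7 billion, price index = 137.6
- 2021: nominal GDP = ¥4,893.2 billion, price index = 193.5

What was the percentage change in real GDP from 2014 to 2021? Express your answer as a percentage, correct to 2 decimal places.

17.69%

Deflate each year: 2014 → 2956.7/1.376 = 2148.76; 2021 → 4893.2/1.935 = 2528.79.
So real GDP changed by 2528.79/2148.76 − 1 = 0.1769, i.e. 17.69%.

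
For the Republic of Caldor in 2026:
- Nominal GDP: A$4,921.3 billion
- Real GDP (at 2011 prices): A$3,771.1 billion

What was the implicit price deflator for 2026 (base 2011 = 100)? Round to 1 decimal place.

implicit price deflator = (Nominal / Real) × 100 = 4921.3 / 3771.1 × 100 = 130.50.

130.5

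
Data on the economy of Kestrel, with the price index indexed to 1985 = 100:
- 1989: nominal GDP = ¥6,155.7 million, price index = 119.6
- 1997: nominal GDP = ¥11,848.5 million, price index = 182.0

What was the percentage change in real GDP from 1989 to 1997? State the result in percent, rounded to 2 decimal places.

Deflate each year: 1989 → 6155.7/1.196 = 5146.91; 1997 → 11848.5/1.820 = 6510.16.
So real GDP changed by 6510.16/5146.91 − 1 = 0.2649, i.e. 26.49%.

26.49%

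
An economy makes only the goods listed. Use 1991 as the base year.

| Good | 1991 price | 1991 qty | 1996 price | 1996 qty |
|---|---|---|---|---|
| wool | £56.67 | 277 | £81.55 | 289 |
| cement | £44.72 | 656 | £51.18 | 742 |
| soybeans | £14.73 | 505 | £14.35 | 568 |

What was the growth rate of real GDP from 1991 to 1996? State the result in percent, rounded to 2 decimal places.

Real GDP 1991 = Nominal GDP 1991 = 56.67·277 + 44.72·656 + 14.73·505 = 52472.56.
Real GDP 1996 (at 1991 prices) = 56.67·289 + 44.72·742 + 14.73·568 = 57926.51.
Real growth = 57926.51/52472.56 − 1 = 0.1039.

10.39%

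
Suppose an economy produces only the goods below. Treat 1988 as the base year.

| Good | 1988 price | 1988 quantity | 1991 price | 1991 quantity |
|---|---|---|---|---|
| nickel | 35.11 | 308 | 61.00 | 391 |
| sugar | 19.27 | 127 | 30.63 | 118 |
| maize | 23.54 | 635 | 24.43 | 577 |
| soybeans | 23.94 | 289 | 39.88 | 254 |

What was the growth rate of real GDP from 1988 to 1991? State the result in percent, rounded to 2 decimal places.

1.53%

Real GDP 1988 = Nominal GDP 1988 = 35.11·308 + 19.27·127 + 23.54·635 + 23.94·289 = 35127.73.
Real GDP 1991 (at 1988 prices) = 35.11·391 + 19.27·118 + 23.54·577 + 23.94·254 = 35665.21.
Real growth = 35665.21/35127.73 − 1 = 0.0153.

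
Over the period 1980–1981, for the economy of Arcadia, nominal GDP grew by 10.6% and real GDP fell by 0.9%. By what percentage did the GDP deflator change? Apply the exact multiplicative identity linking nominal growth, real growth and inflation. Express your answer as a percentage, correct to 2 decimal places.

11.60%

(1 + g_nom) = (1 + g_real)(1 + π), so π = 1.1060 / 0.9910 − 1 = 0.11604.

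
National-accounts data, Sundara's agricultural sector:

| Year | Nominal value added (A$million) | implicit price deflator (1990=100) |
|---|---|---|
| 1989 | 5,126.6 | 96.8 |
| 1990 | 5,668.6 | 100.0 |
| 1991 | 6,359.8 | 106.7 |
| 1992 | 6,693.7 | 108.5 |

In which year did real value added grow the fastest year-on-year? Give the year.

1990: real = 5668.6/1.000 = 5668.60; growth vs 1989 (5296.07) = 7.03%.
1991: real = 6359.8/1.067 = 5960.45; growth vs 1990 (5668.60) = 5.15%.
1992: real = 6693.7/1.085 = 6169.31; growth vs 1991 (5960.45) = 3.50%.

1990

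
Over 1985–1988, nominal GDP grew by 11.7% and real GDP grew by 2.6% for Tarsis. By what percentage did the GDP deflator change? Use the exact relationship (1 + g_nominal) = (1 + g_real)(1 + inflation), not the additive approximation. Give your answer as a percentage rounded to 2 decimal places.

(1 + g_nom) = (1 + g_real)(1 + π), so π = 1.1170 / 1.0260 − 1 = 0.08869.

8.87%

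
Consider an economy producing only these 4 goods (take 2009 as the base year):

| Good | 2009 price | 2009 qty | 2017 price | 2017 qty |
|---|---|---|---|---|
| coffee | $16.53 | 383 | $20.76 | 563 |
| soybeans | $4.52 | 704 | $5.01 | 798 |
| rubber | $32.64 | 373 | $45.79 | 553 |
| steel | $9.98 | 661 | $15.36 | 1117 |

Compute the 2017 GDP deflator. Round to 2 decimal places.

Nominal GDP 2017 = 20.76·563 + 5.01·798 + 45.79·553 + 15.36·1117 = 58164.85.
Real GDP 2017 (at 2009 prices) = 16.53·563 + 4.52·798 + 32.64·553 + 9.98·1117 = 42110.93.
Deflator = Nominal/Real × 100 = 58164.85/42110.93 × 100 = 138.123.

138.12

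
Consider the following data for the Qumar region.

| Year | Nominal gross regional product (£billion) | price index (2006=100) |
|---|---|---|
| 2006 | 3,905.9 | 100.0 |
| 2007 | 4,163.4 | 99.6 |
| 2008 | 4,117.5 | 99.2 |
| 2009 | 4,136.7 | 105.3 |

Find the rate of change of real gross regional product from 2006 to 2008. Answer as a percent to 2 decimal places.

6.27%

Real gross regional product 2006 = 3905.9/1.000 = 3905.90.
Real gross regional product 2008 = 4117.5/0.992 = 4150.71.
Change = 4150.71/3905.90 − 1 = 0.0627.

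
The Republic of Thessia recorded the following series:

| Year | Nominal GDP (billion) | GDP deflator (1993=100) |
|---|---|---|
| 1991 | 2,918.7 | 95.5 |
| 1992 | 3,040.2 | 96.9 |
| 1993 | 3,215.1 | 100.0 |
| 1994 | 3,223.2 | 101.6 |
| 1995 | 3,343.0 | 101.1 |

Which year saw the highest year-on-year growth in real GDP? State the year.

1992: real = 3040.2/0.969 = 3137.46; growth vs 1991 (3056.23) = 2.66%.
1993: real = 3215.1/1.000 = 3215.10; growth vs 1992 (3137.46) = 2.47%.
1994: real = 3223.2/1.016 = 3172.44; growth vs 1993 (3215.10) = -1.33%.
1995: real = 3343.0/1.011 = 3306.63; growth vs 1994 (3172.44) = 4.23%.

1995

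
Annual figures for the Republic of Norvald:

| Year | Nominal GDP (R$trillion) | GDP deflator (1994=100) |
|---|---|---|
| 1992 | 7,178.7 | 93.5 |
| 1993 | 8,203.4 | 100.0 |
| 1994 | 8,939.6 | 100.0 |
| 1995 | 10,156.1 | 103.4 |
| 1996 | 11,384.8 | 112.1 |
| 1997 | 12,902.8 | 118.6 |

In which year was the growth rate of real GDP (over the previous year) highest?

1995

1993: real = 8203.4/1.000 = 8203.40; growth vs 1992 (7677.75) = 6.85%.
1994: real = 8939.6/1.000 = 8939.60; growth vs 1993 (8203.40) = 8.97%.
1995: real = 10156.1/1.034 = 9822.15; growth vs 1994 (8939.60) = 9.87%.
1996: real = 11384.8/1.121 = 10155.93; growth vs 1995 (9822.15) = 3.40%.
1997: real = 12902.8/1.186 = 10879.26; growth vs 1996 (10155.93) = 7.12%.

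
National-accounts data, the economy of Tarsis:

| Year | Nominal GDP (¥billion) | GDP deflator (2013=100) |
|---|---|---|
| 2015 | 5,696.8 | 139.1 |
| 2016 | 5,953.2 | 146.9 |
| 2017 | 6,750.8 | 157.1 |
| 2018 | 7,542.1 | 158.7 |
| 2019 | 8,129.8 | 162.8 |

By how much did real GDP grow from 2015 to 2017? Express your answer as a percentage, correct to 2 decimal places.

Real GDP 2015 = 5696.8/1.391 = 4095.47.
Real GDP 2017 = 6750.8/1.571 = 4297.14.
Change = 4297.14/4095.47 − 1 = 0.0492.

4.92%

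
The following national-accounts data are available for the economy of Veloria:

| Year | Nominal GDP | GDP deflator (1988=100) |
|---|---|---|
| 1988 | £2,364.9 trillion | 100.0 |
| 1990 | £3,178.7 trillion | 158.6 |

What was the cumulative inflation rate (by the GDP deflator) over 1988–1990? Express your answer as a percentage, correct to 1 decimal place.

Price-level change = 158.6 / 100.0 − 1 = 0.5860.

58.6%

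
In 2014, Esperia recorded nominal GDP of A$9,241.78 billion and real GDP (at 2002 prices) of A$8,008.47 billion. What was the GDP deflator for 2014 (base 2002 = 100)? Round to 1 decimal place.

115.4

GDP deflator = (Nominal / Real) × 100 = 9241.78 / 8008.47 × 100 = 115.40.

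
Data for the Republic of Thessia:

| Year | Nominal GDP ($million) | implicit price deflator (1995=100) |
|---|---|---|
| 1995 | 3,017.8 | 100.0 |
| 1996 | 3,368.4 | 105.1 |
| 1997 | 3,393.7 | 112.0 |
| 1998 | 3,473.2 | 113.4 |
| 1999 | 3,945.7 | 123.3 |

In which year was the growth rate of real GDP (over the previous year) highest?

1996

1996: real = 3368.4/1.051 = 3204.95; growth vs 1995 (3017.80) = 6.20%.
1997: real = 3393.7/1.120 = 3030.09; growth vs 1996 (3204.95) = -5.46%.
1998: real = 3473.2/1.134 = 3062.79; growth vs 1997 (3030.09) = 1.08%.
1999: real = 3945.7/1.233 = 3200.08; growth vs 1998 (3062.79) = 4.48%.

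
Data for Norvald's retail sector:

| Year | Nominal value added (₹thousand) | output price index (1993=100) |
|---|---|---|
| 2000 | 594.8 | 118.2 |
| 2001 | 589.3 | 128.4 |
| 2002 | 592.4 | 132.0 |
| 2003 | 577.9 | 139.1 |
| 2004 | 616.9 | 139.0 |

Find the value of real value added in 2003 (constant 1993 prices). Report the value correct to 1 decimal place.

₹415.5 thousand

Real value added 2003 = 577.9 / 1.391 = 415.46.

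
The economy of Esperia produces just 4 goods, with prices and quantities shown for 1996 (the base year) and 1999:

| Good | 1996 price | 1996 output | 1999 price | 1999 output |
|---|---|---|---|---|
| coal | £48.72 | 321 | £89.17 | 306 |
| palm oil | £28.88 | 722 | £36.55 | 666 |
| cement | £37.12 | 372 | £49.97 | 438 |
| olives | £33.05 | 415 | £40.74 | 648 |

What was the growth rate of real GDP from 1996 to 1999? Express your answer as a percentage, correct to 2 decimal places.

Real GDP 1996 = Nominal GDP 1996 = 48.72·321 + 28.88·722 + 37.12·372 + 33.05·415 = 64014.87.
Real GDP 1999 (at 1996 prices) = 48.72·306 + 28.88·666 + 37.12·438 + 33.05·648 = 71817.36.
Real growth = 71817.36/64014.87 − 1 = 0.1219.

12.19%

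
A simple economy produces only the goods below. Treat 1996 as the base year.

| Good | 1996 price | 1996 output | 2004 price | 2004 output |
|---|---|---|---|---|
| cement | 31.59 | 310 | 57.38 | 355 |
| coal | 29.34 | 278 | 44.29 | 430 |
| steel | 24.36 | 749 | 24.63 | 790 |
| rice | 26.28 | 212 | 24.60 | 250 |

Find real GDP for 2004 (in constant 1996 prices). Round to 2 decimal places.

49645.05

Real GDP 2004 = Σ (p_1996 × q_2004) = 31.59·355 + 29.34·430 + 24.36·790 + 26.28·250 = 49645.05.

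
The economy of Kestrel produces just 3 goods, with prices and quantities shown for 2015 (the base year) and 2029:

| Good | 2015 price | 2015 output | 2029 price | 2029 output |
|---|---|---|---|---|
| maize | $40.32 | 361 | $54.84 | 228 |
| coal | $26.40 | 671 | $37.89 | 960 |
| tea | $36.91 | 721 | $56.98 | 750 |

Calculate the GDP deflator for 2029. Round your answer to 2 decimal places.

147.24

Nominal GDP 2029 = 54.84·228 + 37.89·960 + 56.98·750 = 91612.92.
Real GDP 2029 (at 2015 prices) = 40.32·228 + 26.40·960 + 36.91·750 = 62219.46.
Deflator = Nominal/Real × 100 = 91612.92/62219.46 × 100 = 147.242.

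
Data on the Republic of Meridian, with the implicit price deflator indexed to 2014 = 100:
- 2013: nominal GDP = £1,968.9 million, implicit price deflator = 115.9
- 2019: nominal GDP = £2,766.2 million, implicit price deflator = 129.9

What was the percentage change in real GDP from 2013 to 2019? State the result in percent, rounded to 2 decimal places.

25.35%

Deflate each year: 2013 → 1968.9/1.159 = 1698.79; 2019 → 2766.2/1.299 = 2129.48.
So real GDP changed by 2129.48/1698.79 − 1 = 0.2535, i.e. 25.35%.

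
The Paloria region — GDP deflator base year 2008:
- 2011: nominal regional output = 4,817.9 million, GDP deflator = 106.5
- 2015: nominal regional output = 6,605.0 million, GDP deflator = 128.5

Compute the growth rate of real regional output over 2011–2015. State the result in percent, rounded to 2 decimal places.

Real regional output 2011 = 4817.9 / 1.065 = 4523.85.
Real regional output 2015 = 6605.0 / 1.285 = 5140.08.
Real growth = 5140.08 / 4523.85 − 1 = 0.1362.

13.62%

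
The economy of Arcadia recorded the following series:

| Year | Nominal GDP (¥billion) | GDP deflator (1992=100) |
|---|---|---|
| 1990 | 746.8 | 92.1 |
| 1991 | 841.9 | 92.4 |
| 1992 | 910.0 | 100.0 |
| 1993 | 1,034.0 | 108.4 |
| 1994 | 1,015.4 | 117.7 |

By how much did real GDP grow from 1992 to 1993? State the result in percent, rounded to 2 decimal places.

Real GDP 1992 = 910.0/1.000 = 910.00.
Real GDP 1993 = 1034.0/1.084 = 953.87.
Change = 953.87/910.00 − 1 = 0.0482.

4.82%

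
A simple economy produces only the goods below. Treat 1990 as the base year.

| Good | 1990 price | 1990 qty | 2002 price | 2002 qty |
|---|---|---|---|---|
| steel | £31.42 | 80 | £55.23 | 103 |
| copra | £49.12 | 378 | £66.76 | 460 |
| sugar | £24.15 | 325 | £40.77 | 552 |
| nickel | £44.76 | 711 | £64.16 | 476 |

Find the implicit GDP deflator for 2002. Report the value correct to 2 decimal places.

147.92

Nominal GDP 2002 = 55.23·103 + 66.76·460 + 40.77·552 + 64.16·476 = 89443.49.
Real GDP 2002 (at 1990 prices) = 31.42·103 + 49.12·460 + 24.15·552 + 44.76·476 = 60468.02.
Deflator = Nominal/Real × 100 = 89443.49/60468.02 × 100 = 147.919.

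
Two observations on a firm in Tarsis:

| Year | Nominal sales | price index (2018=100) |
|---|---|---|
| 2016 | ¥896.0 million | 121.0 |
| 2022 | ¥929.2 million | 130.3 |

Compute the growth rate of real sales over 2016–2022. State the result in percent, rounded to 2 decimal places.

-3.70%

Deflate each year: 2016 → 896.0/1.210 = 740.50; 2022 → 929.2/1.303 = 713.12.
So real sales changed by 713.12/740.50 − 1 = -0.0370, i.e. -3.70%.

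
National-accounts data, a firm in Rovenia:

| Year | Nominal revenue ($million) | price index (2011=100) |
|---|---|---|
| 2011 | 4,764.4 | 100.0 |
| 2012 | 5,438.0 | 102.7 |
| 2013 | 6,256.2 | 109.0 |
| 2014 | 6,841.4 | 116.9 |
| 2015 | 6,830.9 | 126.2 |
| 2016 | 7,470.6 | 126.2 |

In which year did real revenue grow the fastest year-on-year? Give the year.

2012

2012: real = 5438.0/1.027 = 5295.03; growth vs 2011 (4764.40) = 11.14%.
2013: real = 6256.2/1.090 = 5739.63; growth vs 2012 (5295.03) = 8.40%.
2014: real = 6841.4/1.169 = 5852.35; growth vs 2013 (5739.63) = 1.96%.
2015: real = 6830.9/1.262 = 5412.76; growth vs 2014 (5852.35) = -7.51%.
2016: real = 7470.6/1.262 = 5919.65; growth vs 2015 (5412.76) = 9.36%.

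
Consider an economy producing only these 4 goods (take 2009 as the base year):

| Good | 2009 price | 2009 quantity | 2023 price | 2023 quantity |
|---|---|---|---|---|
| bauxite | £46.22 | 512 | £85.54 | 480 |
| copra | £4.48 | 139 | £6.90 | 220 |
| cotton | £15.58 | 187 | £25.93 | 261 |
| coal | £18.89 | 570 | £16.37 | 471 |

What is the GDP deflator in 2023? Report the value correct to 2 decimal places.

Nominal GDP 2023 = 85.54·480 + 6.90·220 + 25.93·261 + 16.37·471 = 57055.20.
Real GDP 2023 (at 2009 prices) = 46.22·480 + 4.48·220 + 15.58·261 + 18.89·471 = 36134.77.
Deflator = Nominal/Real × 100 = 57055.20/36134.77 × 100 = 157.896.

157.90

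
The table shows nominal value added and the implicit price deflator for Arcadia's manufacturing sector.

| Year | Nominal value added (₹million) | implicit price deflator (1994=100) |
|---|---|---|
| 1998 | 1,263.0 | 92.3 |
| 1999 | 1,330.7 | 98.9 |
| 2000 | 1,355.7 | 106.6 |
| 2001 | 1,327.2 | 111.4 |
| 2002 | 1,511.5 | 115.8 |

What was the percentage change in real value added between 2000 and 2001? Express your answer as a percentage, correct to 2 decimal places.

Real value added 2000 = 1355.7/1.066 = 1271.76.
Real value added 2001 = 1327.2/1.114 = 1191.38.
Change = 1191.38/1271.76 − 1 = -0.0632.

-6.32%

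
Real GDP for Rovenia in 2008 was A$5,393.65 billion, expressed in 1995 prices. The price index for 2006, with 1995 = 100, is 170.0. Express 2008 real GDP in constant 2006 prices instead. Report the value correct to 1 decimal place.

A$9,169.2 billion

Real GDP in 2006 prices = Real GDP in 1995 prices × (P_2006/P_1995) = 5393.65 × 1.700 = 9169.21.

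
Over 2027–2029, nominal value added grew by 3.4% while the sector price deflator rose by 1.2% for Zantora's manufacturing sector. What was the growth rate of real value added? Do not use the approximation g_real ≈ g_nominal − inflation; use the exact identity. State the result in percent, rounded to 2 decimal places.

(1 + g_nom) = (1 + g_real)(1 + π), so g_real = 1.0340 / 1.0120 − 1 = 0.02174.

2.17%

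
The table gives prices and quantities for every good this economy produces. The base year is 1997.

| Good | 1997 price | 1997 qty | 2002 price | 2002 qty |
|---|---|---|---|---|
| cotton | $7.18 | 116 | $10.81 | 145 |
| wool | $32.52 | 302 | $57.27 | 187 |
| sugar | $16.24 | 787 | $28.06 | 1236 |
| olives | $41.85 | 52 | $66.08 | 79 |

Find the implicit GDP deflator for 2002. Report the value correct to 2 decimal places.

171.07

Nominal GDP 2002 = 10.81·145 + 57.27·187 + 28.06·1236 + 66.08·79 = 52179.42.
Real GDP 2002 (at 1997 prices) = 7.18·145 + 32.52·187 + 16.24·1236 + 41.85·79 = 30501.13.
Deflator = Nominal/Real × 100 = 52179.42/30501.13 × 100 = 171.074.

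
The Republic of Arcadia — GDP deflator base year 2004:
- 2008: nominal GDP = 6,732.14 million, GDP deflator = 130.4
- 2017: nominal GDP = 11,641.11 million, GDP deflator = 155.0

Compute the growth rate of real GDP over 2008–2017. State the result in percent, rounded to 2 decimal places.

Deflate each year: 2008 → 6732.14/1.304 = 5162.68; 2017 → 11641.11/1.550 = 7510.39.
So real GDP changed by 7510.39/5162.68 − 1 = 0.4547, i.e. 45.47%.

45.47%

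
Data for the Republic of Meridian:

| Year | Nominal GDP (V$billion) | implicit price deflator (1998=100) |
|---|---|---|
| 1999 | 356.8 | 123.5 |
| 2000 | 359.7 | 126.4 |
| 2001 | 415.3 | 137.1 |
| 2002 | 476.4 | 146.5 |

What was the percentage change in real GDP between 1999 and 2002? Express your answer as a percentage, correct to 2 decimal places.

12.56%

Real GDP 1999 = 356.8/1.235 = 288.91.
Real GDP 2002 = 476.4/1.465 = 325.19.
Change = 325.19/288.91 − 1 = 0.1256.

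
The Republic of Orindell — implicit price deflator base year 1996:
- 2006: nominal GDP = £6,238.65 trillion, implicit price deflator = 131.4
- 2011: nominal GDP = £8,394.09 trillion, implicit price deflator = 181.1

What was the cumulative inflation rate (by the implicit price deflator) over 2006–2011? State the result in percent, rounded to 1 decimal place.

Price-level change = 181.1 / 131.4 − 1 = 0.3782.

37.8%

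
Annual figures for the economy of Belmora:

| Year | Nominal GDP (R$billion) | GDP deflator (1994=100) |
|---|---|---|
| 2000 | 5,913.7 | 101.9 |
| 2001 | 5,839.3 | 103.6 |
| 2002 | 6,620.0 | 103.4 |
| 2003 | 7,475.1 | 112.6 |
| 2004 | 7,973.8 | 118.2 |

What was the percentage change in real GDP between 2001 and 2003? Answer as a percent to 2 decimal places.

Real GDP 2001 = 5839.3/1.036 = 5636.39.
Real GDP 2003 = 7475.1/1.126 = 6638.63.
Change = 6638.63/5636.39 − 1 = 0.1778.

17.78%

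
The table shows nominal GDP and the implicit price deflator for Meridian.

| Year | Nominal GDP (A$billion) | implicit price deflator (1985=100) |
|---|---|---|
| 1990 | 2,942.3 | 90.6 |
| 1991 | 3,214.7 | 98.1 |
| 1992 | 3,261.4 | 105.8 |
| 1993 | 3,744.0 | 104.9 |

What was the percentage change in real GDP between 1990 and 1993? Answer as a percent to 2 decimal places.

9.90%

Real GDP 1990 = 2942.3/0.906 = 3247.57.
Real GDP 1993 = 3744.0/1.049 = 3569.11.
Change = 3569.11/3247.57 − 1 = 0.0990.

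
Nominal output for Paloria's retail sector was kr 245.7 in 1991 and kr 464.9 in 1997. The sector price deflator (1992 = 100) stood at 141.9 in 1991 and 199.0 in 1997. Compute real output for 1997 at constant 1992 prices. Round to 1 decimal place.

Real output = Nominal / (sector price deflator/100) = 464.9 / 1.990 = 233.62.

kr 233.6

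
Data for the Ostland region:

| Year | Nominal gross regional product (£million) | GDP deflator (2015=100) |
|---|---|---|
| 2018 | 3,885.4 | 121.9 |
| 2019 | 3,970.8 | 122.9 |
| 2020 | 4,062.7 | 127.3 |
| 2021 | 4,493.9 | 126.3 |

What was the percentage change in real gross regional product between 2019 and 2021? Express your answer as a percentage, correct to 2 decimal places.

Real gross regional product 2019 = 3970.8/1.229 = 3230.92.
Real gross regional product 2021 = 4493.9/1.263 = 3558.12.
Change = 3558.12/3230.92 − 1 = 0.1013.

10.13%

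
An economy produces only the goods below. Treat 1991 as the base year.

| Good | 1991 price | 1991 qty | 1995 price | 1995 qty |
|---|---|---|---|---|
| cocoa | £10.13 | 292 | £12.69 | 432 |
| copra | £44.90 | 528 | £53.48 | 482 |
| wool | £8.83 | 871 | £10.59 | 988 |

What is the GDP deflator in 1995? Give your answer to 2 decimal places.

120.09

Nominal GDP 1995 = 12.69·432 + 53.48·482 + 10.59·988 = 41722.36.
Real GDP 1995 (at 1991 prices) = 10.13·432 + 44.90·482 + 8.83·988 = 34742.00.
Deflator = Nominal/Real × 100 = 41722.36/34742.00 × 100 = 120.092.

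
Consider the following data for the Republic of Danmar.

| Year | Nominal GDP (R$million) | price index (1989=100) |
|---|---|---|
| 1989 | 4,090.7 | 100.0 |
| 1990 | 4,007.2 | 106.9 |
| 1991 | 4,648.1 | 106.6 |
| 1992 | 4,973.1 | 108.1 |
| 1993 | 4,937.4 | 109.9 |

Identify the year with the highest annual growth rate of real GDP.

1990: real = 4007.2/1.069 = 3748.55; growth vs 1989 (4090.70) = -8.36%.
1991: real = 4648.1/1.066 = 4360.32; growth vs 1990 (3748.55) = 16.32%.
1992: real = 4973.1/1.081 = 4600.46; growth vs 1991 (4360.32) = 5.51%.
1993: real = 4937.4/1.099 = 4492.63; growth vs 1992 (4600.46) = -2.34%.

1991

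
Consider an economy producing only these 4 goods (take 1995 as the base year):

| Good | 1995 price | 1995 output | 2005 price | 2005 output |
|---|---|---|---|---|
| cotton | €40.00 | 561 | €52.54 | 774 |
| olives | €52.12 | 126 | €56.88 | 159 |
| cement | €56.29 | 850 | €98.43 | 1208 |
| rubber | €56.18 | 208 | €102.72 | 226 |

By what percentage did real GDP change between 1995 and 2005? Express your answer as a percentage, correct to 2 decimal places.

Real GDP 1995 = Nominal GDP 1995 = 40.00·561 + 52.12·126 + 56.29·850 + 56.18·208 = 88539.06.
Real GDP 2005 (at 1995 prices) = 40.00·774 + 52.12·159 + 56.29·1208 + 56.18·226 = 119942.08.
Real growth = 119942.08/88539.06 − 1 = 0.3547.

35.47%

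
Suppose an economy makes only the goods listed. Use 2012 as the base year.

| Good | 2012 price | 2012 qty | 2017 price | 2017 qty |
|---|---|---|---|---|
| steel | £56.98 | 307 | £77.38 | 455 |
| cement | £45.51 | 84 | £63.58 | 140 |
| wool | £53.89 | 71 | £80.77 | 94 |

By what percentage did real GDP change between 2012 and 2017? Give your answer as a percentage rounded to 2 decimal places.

Real GDP 2012 = Nominal GDP 2012 = 56.98·307 + 45.51·84 + 53.89·71 = 25141.89.
Real GDP 2017 (at 2012 prices) = 56.98·455 + 45.51·140 + 53.89·94 = 37362.96.
Real growth = 37362.96/25141.89 − 1 = 0.4861.

48.61%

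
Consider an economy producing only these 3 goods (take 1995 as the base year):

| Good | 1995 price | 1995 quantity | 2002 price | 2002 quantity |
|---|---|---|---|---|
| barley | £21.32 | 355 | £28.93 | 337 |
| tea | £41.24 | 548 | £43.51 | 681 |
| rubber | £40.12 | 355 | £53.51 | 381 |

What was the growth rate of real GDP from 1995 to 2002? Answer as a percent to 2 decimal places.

Real GDP 1995 = Nominal GDP 1995 = 21.32·355 + 41.24·548 + 40.12·355 = 44410.72.
Real GDP 2002 (at 1995 prices) = 21.32·337 + 41.24·681 + 40.12·381 = 50555.00.
Real growth = 50555.00/44410.72 − 1 = 0.1384.

13.84%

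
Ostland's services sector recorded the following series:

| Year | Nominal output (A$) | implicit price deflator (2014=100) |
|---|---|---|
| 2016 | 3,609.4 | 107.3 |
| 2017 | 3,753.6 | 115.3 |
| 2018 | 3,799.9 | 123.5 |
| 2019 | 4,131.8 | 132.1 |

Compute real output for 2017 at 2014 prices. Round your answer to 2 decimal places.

Real output 2017 = 3753.6 / 1.153 = 3255.51.

A$3,255.51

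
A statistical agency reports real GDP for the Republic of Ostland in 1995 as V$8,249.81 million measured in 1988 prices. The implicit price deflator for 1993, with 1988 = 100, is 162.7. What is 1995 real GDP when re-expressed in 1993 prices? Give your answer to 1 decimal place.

Real GDP in 1993 prices = Real GDP in 1988 prices × (P_1993/P_1988) = 8249.81 × 1.627 = 13422.44.

V$13,422.4 million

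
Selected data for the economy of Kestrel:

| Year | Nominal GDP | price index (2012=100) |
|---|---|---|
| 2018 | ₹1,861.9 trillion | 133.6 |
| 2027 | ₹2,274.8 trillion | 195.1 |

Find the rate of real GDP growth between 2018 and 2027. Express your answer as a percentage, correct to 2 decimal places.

Deflate each year: 2018 → 1861.9/1.336 = 1393.64; 2027 → 2274.8/1.951 = 1165.97.
So real GDP changed by 1165.97/1393.64 − 1 = -0.1634, i.e. -16.34%.

-16.34%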